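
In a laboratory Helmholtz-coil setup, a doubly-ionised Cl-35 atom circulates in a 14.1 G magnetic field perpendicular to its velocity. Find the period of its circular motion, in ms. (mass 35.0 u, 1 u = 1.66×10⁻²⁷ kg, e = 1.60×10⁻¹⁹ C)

T ≈ 0.809 ms

The cyclotron period is independent of speed: T = 2πm/(qB).
T = 2π(5.81×10^-26) / [(2×1.60×10^-19)(1.41×10^-3)] = 8.09×10^-4 s.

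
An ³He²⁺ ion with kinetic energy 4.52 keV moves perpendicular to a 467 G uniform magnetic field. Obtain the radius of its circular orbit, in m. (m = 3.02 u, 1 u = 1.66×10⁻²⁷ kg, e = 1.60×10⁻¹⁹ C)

Convert the energy: K = 4.52 keV = 7.23×10^-16 J.
v = √(2K/m) = √(2·7.23×10^-16/5.01×10^-27) = 5.37×10^5 m/s.
r = mv/(qB) = (5.01×10^-27)(5.37×10^5) / [(2×1.60×10^-19)(0.0467)] = 0.180 m.

r ≈ 0.180 m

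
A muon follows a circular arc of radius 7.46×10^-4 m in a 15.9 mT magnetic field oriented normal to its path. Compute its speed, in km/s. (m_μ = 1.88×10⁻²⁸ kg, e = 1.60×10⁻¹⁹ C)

From qvB = mv²/r, v = qBr/m.
v = (1×1.60×10^-19)(0.0159)(7.46×10^-4) / (1.88×10^-28) = 1.01×10^4 m/s.

v ≈ 10.1 km/s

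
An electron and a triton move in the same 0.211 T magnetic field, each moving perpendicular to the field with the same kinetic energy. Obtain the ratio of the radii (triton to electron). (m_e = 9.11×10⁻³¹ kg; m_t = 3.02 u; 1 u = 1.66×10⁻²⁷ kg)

ratio ≈ 74.2

r = √(2mK)/(qB) ⇒ at equal K, r ∝ √m/q.
r_{triton}/r_{electron} = 74.2.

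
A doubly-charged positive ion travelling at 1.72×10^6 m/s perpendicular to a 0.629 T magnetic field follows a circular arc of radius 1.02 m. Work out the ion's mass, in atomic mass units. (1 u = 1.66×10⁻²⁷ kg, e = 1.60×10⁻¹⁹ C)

m ≈ 71.9 u

qvB = mv²/r ⇒ m = qBr/v.
m = (2×1.60×10^-19)(0.629)(1.02) / (1.72×10^6) = 1.19×10^-25 kg = 71.9 u.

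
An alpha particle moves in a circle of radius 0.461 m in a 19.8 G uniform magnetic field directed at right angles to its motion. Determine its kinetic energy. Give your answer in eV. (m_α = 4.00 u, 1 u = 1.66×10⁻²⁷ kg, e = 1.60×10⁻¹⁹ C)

v = qBr/m = (2×1.60×10^-19)(1.98×10^-3)(0.461) / (6.64×10^-27) = 4.40×10^4 m/s.
K = ½mv² = 0.5·(6.64×10^-27)·(4.40×10^4)² = 6.42×10^-18 J = 40.2 eV.

K ≈ 40.2 eV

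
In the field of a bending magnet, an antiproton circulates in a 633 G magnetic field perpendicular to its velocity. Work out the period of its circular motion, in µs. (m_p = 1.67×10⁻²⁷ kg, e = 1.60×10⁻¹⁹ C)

The cyclotron period is independent of speed: T = 2πm/(qB).
T = 2π(1.67×10^-27) / [(1×1.60×10^-19)(0.0633)] = 1.04×10^-6 s.

T ≈ 1.04 µs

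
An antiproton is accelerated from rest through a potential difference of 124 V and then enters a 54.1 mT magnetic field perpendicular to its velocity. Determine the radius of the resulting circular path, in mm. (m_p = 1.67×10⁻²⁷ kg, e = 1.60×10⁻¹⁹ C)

r ≈ 29.7 mm

The kinetic energy gained is K = qV = (1×1.60×10^-19)(124) = 1.98×10^-17 J.
v = √(2K/m) = 1.54×10^5 m/s.
r = mv/(qB) = (1.67×10^-27)(1.54×10^5) / [(1×1.60×10^-19)(0.0541)] = 0.0297 m.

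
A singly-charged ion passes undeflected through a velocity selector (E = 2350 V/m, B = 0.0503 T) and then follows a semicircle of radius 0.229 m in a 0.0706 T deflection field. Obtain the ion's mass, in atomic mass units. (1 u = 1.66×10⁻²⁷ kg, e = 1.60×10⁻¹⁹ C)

m ≈ 33.4 u

v = E/B₁ = 4.67×10^4 m/s.
From r = mv/(qB₂), m = qB₂r/v = (1×1.60×10^-19)(0.0706)(0.229) / (4.67×10^4) = 5.54×10^-26 kg.
In atomic mass units: m = 5.54×10^-26 / 1.66×10^-27 = 33.4 u.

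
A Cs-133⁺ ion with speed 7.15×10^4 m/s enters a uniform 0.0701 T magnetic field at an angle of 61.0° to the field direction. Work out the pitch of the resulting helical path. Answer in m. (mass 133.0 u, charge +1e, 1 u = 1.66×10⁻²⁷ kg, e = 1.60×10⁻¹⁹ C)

The velocity component along B is v∥ = v cos61.0° = 3.47×10^4 m/s.
The cyclotron period T = 2πm/(qB) = 1.24×10^-4 s is set by m, q, B alone.
Pitch = v∥·T = (3.47×10^4)(1.24×10^-4) = 4.29 m.

pitch ≈ 4.29 m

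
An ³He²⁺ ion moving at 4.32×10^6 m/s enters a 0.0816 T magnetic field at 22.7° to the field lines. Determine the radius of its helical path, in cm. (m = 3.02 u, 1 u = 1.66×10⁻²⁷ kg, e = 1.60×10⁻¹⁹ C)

r ≈ 32.0 cm

Only the perpendicular component v⊥ = v sin22.7° = 1.67×10^6 m/s is bent by the field.
r = m v⊥ /(qB) = (5.01×10^-27)(1.67×10^6) / [(2×1.60×10^-19)(0.0816)] = 0.320 m.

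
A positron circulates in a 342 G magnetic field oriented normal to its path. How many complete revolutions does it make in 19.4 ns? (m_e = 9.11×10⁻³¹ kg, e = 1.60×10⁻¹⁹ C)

T = 2πm/(qB) = 2π(9.11×10^-31) / [(1×1.60×10^-19)(0.0342)] = 1.0460×10^-9 s.
N = t/T = 1.94×10^-8 / 1.0460×10^-9 ≈ 18.55, so 18 complete revolutions.

N = 18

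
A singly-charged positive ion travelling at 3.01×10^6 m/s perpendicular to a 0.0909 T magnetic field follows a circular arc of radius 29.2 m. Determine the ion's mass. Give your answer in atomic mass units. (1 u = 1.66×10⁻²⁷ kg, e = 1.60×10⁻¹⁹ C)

qvB = mv²/r ⇒ m = qBr/v.
m = (1×1.60×10^-19)(0.0909)(29.2) / (3.01×10^6) = 1.41×10^-25 kg = 85.0 u.

m ≈ 85.0 u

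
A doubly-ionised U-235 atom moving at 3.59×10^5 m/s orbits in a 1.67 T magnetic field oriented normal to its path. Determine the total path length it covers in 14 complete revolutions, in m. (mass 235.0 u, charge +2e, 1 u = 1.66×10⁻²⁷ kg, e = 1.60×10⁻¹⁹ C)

r = mv/(qB) = 0.262 m, so one revolution covers 2πr = 1.65 m.
In 14 revolutions: L = 14·2πr = 23.1 m.

L ≈ 23.1 m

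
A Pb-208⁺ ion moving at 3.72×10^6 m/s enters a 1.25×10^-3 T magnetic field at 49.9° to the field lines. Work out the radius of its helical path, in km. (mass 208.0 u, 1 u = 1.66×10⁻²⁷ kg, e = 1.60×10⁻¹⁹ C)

r ≈ 4.91 km

Only the perpendicular component v⊥ = v sin49.9° = 2.85×10^6 m/s is bent by the field.
r = m v⊥ /(qB) = (3.45×10^-25)(2.85×10^6) / [(1×1.60×10^-19)(1.25×10^-3)] = 4910 m.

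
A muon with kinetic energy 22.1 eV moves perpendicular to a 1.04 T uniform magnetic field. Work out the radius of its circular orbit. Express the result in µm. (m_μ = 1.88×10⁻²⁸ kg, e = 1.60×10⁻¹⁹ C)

Convert the energy: K = 22.1 eV = 3.54×10^-18 J.
v = √(2K/m) = √(2·3.54×10^-18/1.88×10^-28) = 1.94×10^5 m/s.
r = mv/(qB) = (1.88×10^-28)(1.94×10^5) / [(1×1.60×10^-19)(1.04)] = 2.19×10^-4 m.

r ≈ 219 µm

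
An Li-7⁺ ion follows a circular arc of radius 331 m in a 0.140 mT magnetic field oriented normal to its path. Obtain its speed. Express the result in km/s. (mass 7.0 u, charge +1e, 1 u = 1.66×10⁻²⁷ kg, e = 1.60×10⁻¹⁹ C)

v ≈ 638 km/s

From qvB = mv²/r, v = qBr/m.
v = (1×1.60×10^-19)(1.40×10^-4)(331) / (1.16×10^-26) = 6.38×10^5 m/s.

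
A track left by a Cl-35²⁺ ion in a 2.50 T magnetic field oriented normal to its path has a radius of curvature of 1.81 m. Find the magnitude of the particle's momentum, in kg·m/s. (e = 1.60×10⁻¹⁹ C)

Since qvB = mv²/r, the momentum p = mv = qBr.
p = (2×1.60×10^-19)(2.50)(1.81) = 1.45×10^-18 kg·m/s.

p ≈ 1.45×10^-18 kg·m/s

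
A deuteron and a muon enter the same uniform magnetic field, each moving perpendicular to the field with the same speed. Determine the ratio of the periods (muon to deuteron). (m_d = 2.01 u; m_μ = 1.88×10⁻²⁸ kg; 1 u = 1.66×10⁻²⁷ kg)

ratio ≈ 0.0563

T = 2πm/(qB) is independent of speed, so T₂/T₁ = (m₂/q₂)/(m₁/q₁).
T_{muon}/T_{deuteron} = (1.88×10^-28/1e) / (3.34×10^-27/1e) = 0.0563.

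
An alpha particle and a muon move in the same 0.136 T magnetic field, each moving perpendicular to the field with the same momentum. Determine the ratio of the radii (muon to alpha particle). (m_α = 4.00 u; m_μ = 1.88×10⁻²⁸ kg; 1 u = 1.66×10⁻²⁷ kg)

ratio ≈ 2.00

r = p/(qB) ⇒ at equal p, r ∝ 1/q.
r_{muon}/r_{alpha particle} = 2.00.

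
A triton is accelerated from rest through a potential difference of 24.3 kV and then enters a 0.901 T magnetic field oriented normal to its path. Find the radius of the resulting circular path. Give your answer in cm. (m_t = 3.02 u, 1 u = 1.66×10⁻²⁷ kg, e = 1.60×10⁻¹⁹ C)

The kinetic energy gained is K = qV = (1×1.60×10^-19)(2.43×10^4) = 3.89×10^-15 J.
v = √(2K/m) = 1.25×10^6 m/s.
r = mv/(qB) = (5.01×10^-27)(1.25×10^6) / [(1×1.60×10^-19)(0.901)] = 0.0433 m.

r ≈ 4.33 cm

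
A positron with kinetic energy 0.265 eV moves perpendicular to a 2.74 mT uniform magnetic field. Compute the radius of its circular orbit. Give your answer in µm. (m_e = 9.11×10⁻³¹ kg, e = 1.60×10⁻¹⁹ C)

r ≈ 634 µm

Convert the energy: K = 0.265 eV = 4.24×10^-20 J.
v = √(2K/m) = √(2·4.24×10^-20/9.11×10^-31) = 3.05×10^5 m/s.
r = mv/(qB) = (9.11×10^-31)(3.05×10^5) / [(1×1.60×10^-19)(2.74×10^-3)] = 6.34×10^-4 m.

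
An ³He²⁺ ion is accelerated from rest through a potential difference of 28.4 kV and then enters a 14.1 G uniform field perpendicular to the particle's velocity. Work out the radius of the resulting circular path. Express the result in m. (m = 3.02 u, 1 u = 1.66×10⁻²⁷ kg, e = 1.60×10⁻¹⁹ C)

The kinetic energy gained is K = qV = (2×1.60×10^-19)(2.84×10^4) = 9.09×10^-15 J.
v = √(2K/m) = 1.90×10^6 m/s.
r = mv/(qB) = (5.01×10^-27)(1.90×10^6) / [(2×1.60×10^-19)(1.41×10^-3)] = 21.2 m.

r ≈ 21.2 m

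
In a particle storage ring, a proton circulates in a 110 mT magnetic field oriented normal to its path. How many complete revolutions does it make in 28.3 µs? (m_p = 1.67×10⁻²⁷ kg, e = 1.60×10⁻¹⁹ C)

T = 2πm/(qB) = 2π(1.67×10^-27) / [(1×1.60×10^-19)(0.110)] = 5.9619×10^-7 s.
N = t/T = 2.83×10^-5 / 5.9619×10^-7 ≈ 47.47, so 47 complete revolutions.

N = 47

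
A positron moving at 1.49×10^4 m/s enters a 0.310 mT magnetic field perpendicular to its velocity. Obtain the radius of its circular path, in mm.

r ≈ 0.274 mm

The magnetic force provides the centripetal force: qvB = mv²/r, so r = mv/(qB).
r = (9.11×10^-31 kg)(1.49×10^4 m/s) / [(1×1.60×10^-19 C)(3.10×10^-4 T)] = 2.74×10^-4 m.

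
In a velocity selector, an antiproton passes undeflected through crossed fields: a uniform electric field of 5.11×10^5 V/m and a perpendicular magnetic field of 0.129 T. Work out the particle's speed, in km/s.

For zero net force, qE = qvB, so v = E/B.
v = (5.11×10^5) / (0.129) = 3.96×10^6 m/s.

v ≈ 3960 km/s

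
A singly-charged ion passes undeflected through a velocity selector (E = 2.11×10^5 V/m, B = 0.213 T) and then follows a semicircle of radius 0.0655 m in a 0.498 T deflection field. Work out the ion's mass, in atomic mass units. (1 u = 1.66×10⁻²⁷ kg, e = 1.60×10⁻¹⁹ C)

m ≈ 3.17 u

v = E/B₁ = 9.91×10^5 m/s.
From r = mv/(qB₂), m = qB₂r/v = (1×1.60×10^-19)(0.498)(0.0655) / (9.91×10^5) = 5.27×10^-27 kg.
In atomic mass units: m = 5.27×10^-27 / 1.66×10^-27 = 3.17 u.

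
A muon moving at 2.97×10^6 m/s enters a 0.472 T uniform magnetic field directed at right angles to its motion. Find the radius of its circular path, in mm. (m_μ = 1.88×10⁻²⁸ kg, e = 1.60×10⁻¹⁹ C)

The magnetic force provides the centripetal force: qvB = mv²/r, so r = mv/(qB).
r = (1.88×10^-28 kg)(2.97×10^6 m/s) / [(1×1.60×10^-19 C)(0.472 T)] = 7.39×10^-3 m.

r ≈ 7.39 mm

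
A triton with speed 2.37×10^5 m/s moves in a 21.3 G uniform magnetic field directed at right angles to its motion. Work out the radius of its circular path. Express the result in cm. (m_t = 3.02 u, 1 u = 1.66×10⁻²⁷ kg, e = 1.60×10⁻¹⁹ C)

r ≈ 349 cm

The magnetic force provides the centripetal force: qvB = mv²/r, so r = mv/(qB).
r = (5.01×10^-27 kg)(2.37×10^5 m/s) / [(1×1.60×10^-19 C)(2.13×10^-3 T)] = 3.49 m.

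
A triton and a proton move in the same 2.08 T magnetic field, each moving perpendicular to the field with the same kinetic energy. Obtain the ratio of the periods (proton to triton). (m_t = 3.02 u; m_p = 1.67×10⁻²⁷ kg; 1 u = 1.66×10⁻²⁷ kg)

T = 2πm/(qB) is independent of speed, so T₂/T₁ = (m₂/q₂)/(m₁/q₁).
T_{proton}/T_{triton} = (1.67×10^-27/1e) / (5.01×10^-27/1e) = 0.333.

ratio ≈ 0.333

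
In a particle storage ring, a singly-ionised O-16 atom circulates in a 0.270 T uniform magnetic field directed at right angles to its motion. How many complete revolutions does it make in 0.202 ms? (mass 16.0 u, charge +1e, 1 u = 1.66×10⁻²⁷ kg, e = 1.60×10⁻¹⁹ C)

N = 52

T = 2πm/(qB) = 2π(2.656×10^-26) / [(1×1.60×10^-19)(0.270)] = 3.8630×10^-6 s.
N = t/T = 2.02×10^-4 / 3.8630×10^-6 ≈ 52.29, so 52 complete revolutions.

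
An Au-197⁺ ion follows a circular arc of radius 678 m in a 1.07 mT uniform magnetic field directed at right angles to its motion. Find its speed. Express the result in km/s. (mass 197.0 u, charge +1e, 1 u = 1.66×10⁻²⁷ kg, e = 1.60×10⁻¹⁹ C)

v ≈ 355 km/s

From qvB = mv²/r, v = qBr/m.
v = (1×1.60×10^-19)(1.07×10^-3)(678) / (3.27×10^-25) = 3.55×10^5 m/s.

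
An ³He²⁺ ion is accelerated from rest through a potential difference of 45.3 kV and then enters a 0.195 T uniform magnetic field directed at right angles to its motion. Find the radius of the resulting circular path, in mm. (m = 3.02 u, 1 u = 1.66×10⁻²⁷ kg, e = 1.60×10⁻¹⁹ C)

r ≈ 193 mm

The kinetic energy gained is K = qV = (2×1.60×10^-19)(4.53×10^4) = 1.45×10^-14 J.
v = √(2K/m) = 2.40×10^6 m/s.
r = mv/(qB) = (5.01×10^-27)(2.40×10^6) / [(2×1.60×10^-19)(0.195)] = 0.193 m.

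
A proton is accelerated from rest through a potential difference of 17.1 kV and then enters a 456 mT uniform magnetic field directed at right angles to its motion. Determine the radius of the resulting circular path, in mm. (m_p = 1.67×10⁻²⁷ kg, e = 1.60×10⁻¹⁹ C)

r ≈ 41.4 mm

The kinetic energy gained is K = qV = (1×1.60×10^-19)(1.71×10^4) = 2.74×10^-15 J.
v = √(2K/m) = 1.81×10^6 m/s.
r = mv/(qB) = (1.67×10^-27)(1.81×10^6) / [(1×1.60×10^-19)(0.456)] = 0.0414 m.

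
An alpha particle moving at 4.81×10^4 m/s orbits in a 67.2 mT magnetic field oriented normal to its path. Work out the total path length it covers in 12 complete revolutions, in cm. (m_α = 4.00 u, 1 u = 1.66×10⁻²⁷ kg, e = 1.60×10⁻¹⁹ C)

L ≈ 112 cm

r = mv/(qB) = 0.0149 m, so one revolution covers 2πr = 0.0933 m.
In 12 revolutions: L = 12·2πr = 1.12 m.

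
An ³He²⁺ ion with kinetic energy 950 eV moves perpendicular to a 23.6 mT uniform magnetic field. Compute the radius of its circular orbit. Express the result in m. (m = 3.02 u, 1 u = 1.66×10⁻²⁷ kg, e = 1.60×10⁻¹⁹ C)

r ≈ 0.163 m

Convert the energy: K = 950 eV = 1.52×10^-16 J.
v = √(2K/m) = √(2·1.52×10^-16/5.01×10^-27) = 2.46×10^5 m/s.
r = mv/(qB) = (5.01×10^-27)(2.46×10^5) / [(2×1.60×10^-19)(0.0236)] = 0.163 m.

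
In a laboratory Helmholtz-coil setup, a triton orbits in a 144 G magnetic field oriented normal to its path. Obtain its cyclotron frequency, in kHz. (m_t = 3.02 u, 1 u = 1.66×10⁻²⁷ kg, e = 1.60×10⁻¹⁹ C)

f = qB/(2πm) = (1×1.60×10^-19)(0.0144) / [2π(5.01×10^-27)] = 7.31×10^4 Hz.

f ≈ 73.1 kHz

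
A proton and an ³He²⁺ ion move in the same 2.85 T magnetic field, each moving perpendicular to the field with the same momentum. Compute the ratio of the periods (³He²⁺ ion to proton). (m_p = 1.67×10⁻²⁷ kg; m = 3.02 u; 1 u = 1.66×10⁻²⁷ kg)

T = 2πm/(qB) is independent of speed, so T₂/T₁ = (m₂/q₂)/(m₁/q₁).
T_{³He²⁺ ion}/T_{proton} = (5.01×10^-27/2e) / (1.67×10^-27/1e) = 1.50.

ratio ≈ 1.50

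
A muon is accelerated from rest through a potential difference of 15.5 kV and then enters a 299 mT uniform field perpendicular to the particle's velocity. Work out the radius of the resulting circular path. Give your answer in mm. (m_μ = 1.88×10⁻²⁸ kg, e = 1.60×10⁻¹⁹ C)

r ≈ 20.2 mm

The kinetic energy gained is K = qV = (1×1.60×10^-19)(1.55×10^4) = 2.48×10^-15 J.
v = √(2K/m) = 5.14×10^6 m/s.
r = mv/(qB) = (1.88×10^-28)(5.14×10^6) / [(1×1.60×10^-19)(0.299)] = 0.0202 m.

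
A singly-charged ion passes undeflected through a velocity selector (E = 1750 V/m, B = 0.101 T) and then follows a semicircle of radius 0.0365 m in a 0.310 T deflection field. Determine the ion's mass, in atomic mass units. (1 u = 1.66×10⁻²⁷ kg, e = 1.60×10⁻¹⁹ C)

v = E/B₁ = 1.73×10^4 m/s.
From r = mv/(qB₂), m = qB₂r/v = (1×1.60×10^-19)(0.310)(0.0365) / (1.73×10^4) = 1.04×10^-25 kg.
In atomic mass units: m = 1.04×10^-25 / 1.66×10^-27 = 62.9 u.

m ≈ 62.9 u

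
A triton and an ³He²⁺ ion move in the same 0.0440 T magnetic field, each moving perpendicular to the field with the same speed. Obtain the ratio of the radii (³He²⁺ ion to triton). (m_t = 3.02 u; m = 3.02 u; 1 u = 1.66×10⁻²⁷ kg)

ratio ≈ 0.500

r = mv/(qB) ⇒ at equal v, r ∝ m/q.
r_{³He²⁺ ion}/r_{triton} = 0.500.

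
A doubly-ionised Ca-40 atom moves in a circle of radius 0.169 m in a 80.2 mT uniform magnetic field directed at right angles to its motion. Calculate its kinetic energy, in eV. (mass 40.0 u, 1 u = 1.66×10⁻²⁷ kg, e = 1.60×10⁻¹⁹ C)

K ≈ 885 eV

v = qBr/m = (2×1.60×10^-19)(0.0802)(0.169) / (6.64×10^-26) = 6.53×10^4 m/s.
K = ½mv² = 0.5·(6.64×10^-26)·(6.53×10^4)² = 1.42×10^-16 J = 885 eV.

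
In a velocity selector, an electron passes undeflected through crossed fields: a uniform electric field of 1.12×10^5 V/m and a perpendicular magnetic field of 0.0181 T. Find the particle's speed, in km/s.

v ≈ 6190 km/s

For zero net force, qE = qvB, so v = E/B.
v = (1.12×10^5) / (0.0181) = 6.19×10^6 m/s.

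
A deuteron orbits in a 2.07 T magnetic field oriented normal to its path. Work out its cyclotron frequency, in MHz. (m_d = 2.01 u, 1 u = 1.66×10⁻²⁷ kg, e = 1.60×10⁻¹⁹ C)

f = qB/(2πm) = (1×1.60×10^-19)(2.07) / [2π(3.34×10^-27)] = 1.58×10^7 Hz.

f ≈ 15.8 MHz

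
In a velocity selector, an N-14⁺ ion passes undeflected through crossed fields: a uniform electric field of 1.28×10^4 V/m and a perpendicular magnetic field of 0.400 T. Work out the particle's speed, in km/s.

For zero net force, qE = qvB, so v = E/B.
v = (1.28×10^4) / (0.400) = 3.20×10^4 m/s.

v ≈ 32.0 km/s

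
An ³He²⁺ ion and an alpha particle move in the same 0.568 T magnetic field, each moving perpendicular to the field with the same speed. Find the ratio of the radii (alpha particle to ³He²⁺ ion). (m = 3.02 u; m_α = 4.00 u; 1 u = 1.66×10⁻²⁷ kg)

r = mv/(qB) ⇒ at equal v, r ∝ m/q.
r_{alpha particle}/r_{³He²⁺ ion} = 1.32.

ratio ≈ 1.32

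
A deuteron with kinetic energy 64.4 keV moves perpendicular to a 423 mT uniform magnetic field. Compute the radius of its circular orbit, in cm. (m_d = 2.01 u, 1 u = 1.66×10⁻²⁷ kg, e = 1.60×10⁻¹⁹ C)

r ≈ 12.3 cm

Convert the energy: K = 64.4 keV = 1.03×10^-14 J.
v = √(2K/m) = √(2·1.03×10^-14/3.34×10^-27) = 2.49×10^6 m/s.
r = mv/(qB) = (3.34×10^-27)(2.49×10^6) / [(1×1.60×10^-19)(0.423)] = 0.123 m.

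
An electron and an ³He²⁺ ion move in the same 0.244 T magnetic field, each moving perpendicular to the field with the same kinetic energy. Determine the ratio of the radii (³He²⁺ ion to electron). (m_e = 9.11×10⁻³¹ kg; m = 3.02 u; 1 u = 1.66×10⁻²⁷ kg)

ratio ≈ 37.1

r = √(2mK)/(qB) ⇒ at equal K, r ∝ √m/q.
r_{³He²⁺ ion}/r_{electron} = 37.1.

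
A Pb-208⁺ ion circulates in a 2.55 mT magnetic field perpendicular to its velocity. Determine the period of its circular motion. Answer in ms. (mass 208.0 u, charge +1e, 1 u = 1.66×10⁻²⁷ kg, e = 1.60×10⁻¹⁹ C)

T ≈ 5.32 ms

The cyclotron period is independent of speed: T = 2πm/(qB).
T = 2π(3.45×10^-25) / [(1×1.60×10^-19)(2.55×10^-3)] = 5.32×10^-3 s.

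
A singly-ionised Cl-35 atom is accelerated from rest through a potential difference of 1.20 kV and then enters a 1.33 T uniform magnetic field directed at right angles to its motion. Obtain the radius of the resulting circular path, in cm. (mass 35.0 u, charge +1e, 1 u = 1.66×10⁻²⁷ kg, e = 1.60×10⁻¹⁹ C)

r ≈ 2.22 cm

The kinetic energy gained is K = qV = (1×1.60×10^-19)(1200) = 1.92×10^-16 J.
v = √(2K/m) = 8.13×10^4 m/s.
r = mv/(qB) = (5.81×10^-26)(8.13×10^4) / [(1×1.60×10^-19)(1.33)] = 0.0222 m.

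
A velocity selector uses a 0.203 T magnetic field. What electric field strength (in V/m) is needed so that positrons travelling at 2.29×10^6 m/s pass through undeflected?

qE = qvB ⇒ E = vB = (2.29×10^6)(0.203) = 4.65×10^5 V/m.

E ≈ 4.65×10^5 V/m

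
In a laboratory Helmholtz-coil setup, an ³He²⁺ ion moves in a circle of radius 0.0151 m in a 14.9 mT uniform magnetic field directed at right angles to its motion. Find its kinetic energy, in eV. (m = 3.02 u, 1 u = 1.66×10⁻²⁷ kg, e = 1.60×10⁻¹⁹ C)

K ≈ 3.23 eV

v = qBr/m = (2×1.60×10^-19)(0.0149)(0.0151) / (5.01×10^-27) = 1.44×10^4 m/s.
K = ½mv² = 0.5·(5.01×10^-27)·(1.44×10^4)² = 5.17×10^-19 J = 3.23 eV.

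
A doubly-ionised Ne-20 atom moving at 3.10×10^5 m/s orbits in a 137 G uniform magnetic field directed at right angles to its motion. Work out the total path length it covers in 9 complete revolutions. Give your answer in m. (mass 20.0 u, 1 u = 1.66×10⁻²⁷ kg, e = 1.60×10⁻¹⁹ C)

r = mv/(qB) = 2.35 m, so one revolution covers 2πr = 14.8 m.
In 9 revolutions: L = 9·2πr = 133 m.

L ≈ 133 m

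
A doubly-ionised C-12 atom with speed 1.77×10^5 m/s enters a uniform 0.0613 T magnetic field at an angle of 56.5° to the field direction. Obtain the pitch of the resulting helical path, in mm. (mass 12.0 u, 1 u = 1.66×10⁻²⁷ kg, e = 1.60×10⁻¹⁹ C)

pitch ≈ 623 mm

The velocity component along B is v∥ = v cos56.5° = 9.77×10^4 m/s.
The cyclotron period T = 2πm/(qB) = 6.38×10^-6 s is set by m, q, B alone.
Pitch = v∥·T = (9.77×10^4)(6.38×10^-6) = 0.623 m.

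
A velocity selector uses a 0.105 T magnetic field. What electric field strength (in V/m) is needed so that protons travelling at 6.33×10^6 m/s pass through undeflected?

qE = qvB ⇒ E = vB = (6.33×10^6)(0.105) = 6.65×10^5 V/m.

E ≈ 6.65×10^5 V/m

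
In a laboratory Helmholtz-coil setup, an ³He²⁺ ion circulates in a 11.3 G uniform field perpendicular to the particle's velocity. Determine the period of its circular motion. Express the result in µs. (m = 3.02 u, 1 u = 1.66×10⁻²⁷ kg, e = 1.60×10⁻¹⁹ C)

The cyclotron period is independent of speed: T = 2πm/(qB).
T = 2π(5.01×10^-27) / [(2×1.60×10^-19)(1.13×10^-3)] = 8.71×10^-5 s.

T ≈ 87.1 µs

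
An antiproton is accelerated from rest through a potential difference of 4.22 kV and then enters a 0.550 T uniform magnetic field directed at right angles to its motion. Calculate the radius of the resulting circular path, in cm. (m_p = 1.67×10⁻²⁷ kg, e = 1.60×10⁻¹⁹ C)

The kinetic energy gained is K = qV = (1×1.60×10^-19)(4220) = 6.75×10^-16 J.
v = √(2K/m) = 8.99×10^5 m/s.
r = mv/(qB) = (1.67×10^-27)(8.99×10^5) / [(1×1.60×10^-19)(0.550)] = 0.0171 m.

r ≈ 1.71 cm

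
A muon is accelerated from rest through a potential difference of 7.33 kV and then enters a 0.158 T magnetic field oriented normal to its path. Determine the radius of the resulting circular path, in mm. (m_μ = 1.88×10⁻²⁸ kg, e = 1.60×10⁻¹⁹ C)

r ≈ 26.3 mm

The kinetic energy gained is K = qV = (1×1.60×10^-19)(7330) = 1.17×10^-15 J.
v = √(2K/m) = 3.53×10^6 m/s.
r = mv/(qB) = (1.88×10^-28)(3.53×10^6) / [(1×1.60×10^-19)(0.158)] = 0.0263 m.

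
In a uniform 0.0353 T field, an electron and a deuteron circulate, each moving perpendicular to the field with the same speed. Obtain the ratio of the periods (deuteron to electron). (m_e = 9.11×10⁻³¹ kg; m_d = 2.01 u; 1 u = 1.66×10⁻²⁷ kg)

ratio ≈ 3660

T = 2πm/(qB) is independent of speed, so T₂/T₁ = (m₂/q₂)/(m₁/q₁).
T_{deuteron}/T_{electron} = (3.34×10^-27/1e) / (9.11×10^-31/1e) = 3660.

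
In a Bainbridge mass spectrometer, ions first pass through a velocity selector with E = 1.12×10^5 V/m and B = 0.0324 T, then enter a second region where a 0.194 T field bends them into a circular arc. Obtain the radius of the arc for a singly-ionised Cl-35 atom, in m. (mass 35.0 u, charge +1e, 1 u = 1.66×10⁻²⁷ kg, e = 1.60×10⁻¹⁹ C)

r ≈ 6.47 m

The selector passes v = E/B = 1.12×10^5/0.0324 = 3.46×10^6 m/s.
In the deflection region, r = mv/(qB₂) = (5.81×10^-26)(3.46×10^6) / [(1×1.60×10^-19)(0.194)] = 6.47 m.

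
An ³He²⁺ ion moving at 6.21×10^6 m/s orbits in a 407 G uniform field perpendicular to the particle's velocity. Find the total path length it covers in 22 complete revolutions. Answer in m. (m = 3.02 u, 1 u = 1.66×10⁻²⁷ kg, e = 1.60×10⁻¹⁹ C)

r = mv/(qB) = 2.39 m, so one revolution covers 2πr = 15.0 m.
In 22 revolutions: L = 22·2πr = 330 m.

L ≈ 330 m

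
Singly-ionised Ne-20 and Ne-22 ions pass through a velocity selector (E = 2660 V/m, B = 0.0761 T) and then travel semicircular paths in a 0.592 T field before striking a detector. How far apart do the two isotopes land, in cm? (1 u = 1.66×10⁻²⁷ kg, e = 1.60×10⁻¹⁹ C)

Both emerge at v = E/B₁ = 3.50×10^4 m/s.
r = mv/(qB₂), so r₁ = 0.01225 m and r₂ = 0.01348 m, giving Δr = 1.23×10^-3 m.
After a semicircle each ion lands a diameter 2r from the entry slit, so the separation is 2Δr = 2.45×10^-3 m.

Δd ≈ 0.245 cm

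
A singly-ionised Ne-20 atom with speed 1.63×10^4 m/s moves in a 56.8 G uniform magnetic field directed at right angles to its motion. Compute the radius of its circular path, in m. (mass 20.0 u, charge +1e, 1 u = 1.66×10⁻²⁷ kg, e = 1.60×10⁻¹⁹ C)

r ≈ 0.595 m

The magnetic force provides the centripetal force: qvB = mv²/r, so r = mv/(qB).
r = (3.32×10^-26 kg)(1.63×10^4 m/s) / [(1×1.60×10^-19 C)(5.68×10^-3 T)] = 0.595 m.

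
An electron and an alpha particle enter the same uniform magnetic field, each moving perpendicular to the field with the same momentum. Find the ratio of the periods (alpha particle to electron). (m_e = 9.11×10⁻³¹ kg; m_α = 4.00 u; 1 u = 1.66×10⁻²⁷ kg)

ratio ≈ 3640

T = 2πm/(qB) is independent of speed, so T₂/T₁ = (m₂/q₂)/(m₁/q₁).
T_{alpha particle}/T_{electron} = (6.64×10^-27/2e) / (9.11×10^-31/1e) = 3640.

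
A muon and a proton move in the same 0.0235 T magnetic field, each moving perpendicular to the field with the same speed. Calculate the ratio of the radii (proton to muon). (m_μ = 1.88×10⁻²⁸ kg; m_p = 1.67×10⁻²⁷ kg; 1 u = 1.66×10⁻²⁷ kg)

ratio ≈ 8.88

r = mv/(qB) ⇒ at equal v, r ∝ m/q.
r_{proton}/r_{muon} = 8.88.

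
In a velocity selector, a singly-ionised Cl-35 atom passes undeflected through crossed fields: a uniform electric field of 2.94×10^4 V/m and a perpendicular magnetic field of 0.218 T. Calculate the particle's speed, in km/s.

v ≈ 135 km/s

For zero net force, qE = qvB, so v = E/B.
v = (2.94×10^4) / (0.218) = 1.35×10^5 m/s.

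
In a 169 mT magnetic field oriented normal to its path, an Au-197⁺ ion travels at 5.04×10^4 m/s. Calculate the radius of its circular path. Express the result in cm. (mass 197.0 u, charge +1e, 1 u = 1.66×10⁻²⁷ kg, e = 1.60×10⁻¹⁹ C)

The magnetic force provides the centripetal force: qvB = mv²/r, so r = mv/(qB).
r = (3.27×10^-25 kg)(5.04×10^4 m/s) / [(1×1.60×10^-19 C)(0.169 T)] = 0.610 m.

r ≈ 61.0 cm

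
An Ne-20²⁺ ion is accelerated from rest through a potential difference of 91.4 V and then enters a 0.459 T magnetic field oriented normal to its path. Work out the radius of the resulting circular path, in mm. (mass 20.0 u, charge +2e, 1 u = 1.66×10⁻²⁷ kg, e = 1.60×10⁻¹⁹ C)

r ≈ 9.49 mm

The kinetic energy gained is K = qV = (2×1.60×10^-19)(91.4) = 2.92×10^-17 J.
v = √(2K/m) = 4.20×10^4 m/s.
r = mv/(qB) = (3.32×10^-26)(4.20×10^4) / [(2×1.60×10^-19)(0.459)] = 9.49×10^-3 m.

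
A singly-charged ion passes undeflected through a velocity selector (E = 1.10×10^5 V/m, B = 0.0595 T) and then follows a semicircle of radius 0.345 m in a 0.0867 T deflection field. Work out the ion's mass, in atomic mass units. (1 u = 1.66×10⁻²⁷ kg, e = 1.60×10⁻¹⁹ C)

v = E/B₁ = 1.85×10^6 m/s.
From r = mv/(qB₂), m = qB₂r/v = (1×1.60×10^-19)(0.0867)(0.345) / (1.85×10^6) = 2.59×10^-27 kg.
In atomic mass units: m = 2.59×10^-27 / 1.66×10^-27 = 1.56 u.

m ≈ 1.56 u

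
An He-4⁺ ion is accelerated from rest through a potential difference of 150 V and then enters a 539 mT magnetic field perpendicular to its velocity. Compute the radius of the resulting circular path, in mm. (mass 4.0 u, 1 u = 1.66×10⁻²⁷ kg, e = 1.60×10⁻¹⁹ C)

The kinetic energy gained is K = qV = (1×1.60×10^-19)(150) = 2.40×10^-17 J.
v = √(2K/m) = 8.50×10^4 m/s.
r = mv/(qB) = (6.64×10^-27)(8.50×10^4) / [(1×1.60×10^-19)(0.539)] = 6.55×10^-3 m.

r ≈ 6.55 mm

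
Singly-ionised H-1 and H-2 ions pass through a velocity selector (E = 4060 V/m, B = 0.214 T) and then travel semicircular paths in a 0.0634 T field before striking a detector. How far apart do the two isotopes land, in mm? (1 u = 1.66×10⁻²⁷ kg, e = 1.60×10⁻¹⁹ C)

Both emerge at v = E/B₁ = 1.90×10^4 m/s.
r = mv/(qB₂), so r₁ = 3.10×10^-3 m and r₂ = 6.21×10^-3 m, giving Δr = 3.10×10^-3 m.
After a semicircle each ion lands a diameter 2r from the entry slit, so the separation is 2Δr = 6.21×10^-3 m.

Δd ≈ 6.21 mm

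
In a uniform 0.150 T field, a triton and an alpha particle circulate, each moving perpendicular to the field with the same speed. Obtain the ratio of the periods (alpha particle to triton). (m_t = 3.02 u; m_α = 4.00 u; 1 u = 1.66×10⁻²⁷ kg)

ratio ≈ 0.662

T = 2πm/(qB) is independent of speed, so T₂/T₁ = (m₂/q₂)/(m₁/q₁).
T_{alpha particle}/T_{triton} = (6.64×10^-27/2e) / (5.01×10^-27/1e) = 0.662.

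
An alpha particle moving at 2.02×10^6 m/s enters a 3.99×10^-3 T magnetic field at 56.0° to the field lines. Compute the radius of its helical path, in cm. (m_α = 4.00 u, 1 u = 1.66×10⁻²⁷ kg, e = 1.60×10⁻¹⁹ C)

r ≈ 871 cm

Only the perpendicular component v⊥ = v sin56.0° = 1.67×10^6 m/s is bent by the field.
r = m v⊥ /(qB) = (6.64×10^-27)(1.67×10^6) / [(2×1.60×10^-19)(3.99×10^-3)] = 8.71 m.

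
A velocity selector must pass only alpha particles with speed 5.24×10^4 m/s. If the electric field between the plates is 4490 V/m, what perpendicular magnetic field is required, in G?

B ≈ 857 G

qE = qvB ⇒ B = E/v = (4490) / (5.24×10^4) = 0.0857 T.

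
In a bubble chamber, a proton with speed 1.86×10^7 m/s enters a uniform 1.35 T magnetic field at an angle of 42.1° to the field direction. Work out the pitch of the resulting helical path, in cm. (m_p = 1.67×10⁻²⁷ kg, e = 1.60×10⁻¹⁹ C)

pitch ≈ 67.0 cm

The velocity component along B is v∥ = v cos42.1° = 1.38×10^7 m/s.
The cyclotron period T = 2πm/(qB) = 4.86×10^-8 s is set by m, q, B alone.
Pitch = v∥·T = (1.38×10^7)(4.86×10^-8) = 0.670 m.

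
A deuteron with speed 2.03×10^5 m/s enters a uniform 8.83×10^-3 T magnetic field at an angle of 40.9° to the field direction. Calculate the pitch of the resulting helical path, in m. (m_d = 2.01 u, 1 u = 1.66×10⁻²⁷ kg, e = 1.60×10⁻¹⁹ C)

pitch ≈ 2.28 m

The velocity component along B is v∥ = v cos40.9° = 1.53×10^5 m/s.
The cyclotron period T = 2πm/(qB) = 1.48×10^-5 s is set by m, q, B alone.
Pitch = v∥·T = (1.53×10^5)(1.48×10^-5) = 2.28 m.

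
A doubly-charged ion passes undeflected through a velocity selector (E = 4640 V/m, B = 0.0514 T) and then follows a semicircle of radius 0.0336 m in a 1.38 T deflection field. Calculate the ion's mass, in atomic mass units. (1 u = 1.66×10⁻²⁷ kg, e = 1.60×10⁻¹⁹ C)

v = E/B₁ = 9.03×10^4 m/s.
From r = mv/(qB₂), m = qB₂r/v = (2×1.60×10^-19)(1.38)(0.0336) / (9.03×10^4) = 1.64×10^-25 kg.
In atomic mass units: m = 1.64×10^-25 / 1.66×10^-27 = 99.0 u.

m ≈ 99.0 u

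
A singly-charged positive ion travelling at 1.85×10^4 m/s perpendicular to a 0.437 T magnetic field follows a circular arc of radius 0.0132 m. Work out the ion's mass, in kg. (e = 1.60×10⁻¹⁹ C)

qvB = mv²/r ⇒ m = qBr/v.
m = (1×1.60×10^-19)(0.437)(0.0132) / (1.85×10^4) = 4.99×10^-26 kg.

m ≈ 4.99×10^-26 kg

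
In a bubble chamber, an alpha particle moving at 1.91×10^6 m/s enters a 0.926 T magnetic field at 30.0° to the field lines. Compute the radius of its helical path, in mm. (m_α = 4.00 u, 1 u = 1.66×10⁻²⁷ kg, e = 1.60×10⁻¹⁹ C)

Only the perpendicular component v⊥ = v sin30.0° = 9.55×10^5 m/s is bent by the field.
r = m v⊥ /(qB) = (6.64×10^-27)(9.55×10^5) / [(2×1.60×10^-19)(0.926)] = 0.0214 m.

r ≈ 21.4 mm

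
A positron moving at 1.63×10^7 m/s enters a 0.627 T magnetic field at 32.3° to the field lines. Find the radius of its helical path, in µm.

Only the perpendicular component v⊥ = v sin32.3° = 8.71×10^6 m/s is bent by the field.
r = m v⊥ /(qB) = (9.11×10^-31)(8.71×10^6) / [(1×1.60×10^-19)(0.627)] = 7.91×10^-5 m.

r ≈ 79.1 µm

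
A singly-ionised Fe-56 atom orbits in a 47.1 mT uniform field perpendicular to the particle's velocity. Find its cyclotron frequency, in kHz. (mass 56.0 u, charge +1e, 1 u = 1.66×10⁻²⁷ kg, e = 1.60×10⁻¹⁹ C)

f = qB/(2πm) = (1×1.60×10^-19)(0.0471) / [2π(9.30×10^-26)] = 1.29×10^4 Hz.

f ≈ 12.9 kHz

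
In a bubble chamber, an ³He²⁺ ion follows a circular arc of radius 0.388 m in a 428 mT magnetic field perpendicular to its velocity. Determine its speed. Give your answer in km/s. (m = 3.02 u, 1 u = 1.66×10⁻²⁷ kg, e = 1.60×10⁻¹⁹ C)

v ≈ 10600 km/s

From qvB = mv²/r, v = qBr/m.
v = (2×1.60×10^-19)(0.428)(0.388) / (5.01×10^-27) = 1.06×10^7 m/s.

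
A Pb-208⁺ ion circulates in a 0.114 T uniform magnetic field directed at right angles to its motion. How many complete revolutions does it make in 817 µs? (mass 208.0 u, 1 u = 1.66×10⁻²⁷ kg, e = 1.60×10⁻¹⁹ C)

N = 6

T = 2πm/(qB) = 2π(3.4528×10^-25) / [(1×1.60×10^-19)(0.114)] = 1.1894×10^-4 s.
N = t/T = 8.17×10^-4 / 1.1894×10^-4 ≈ 6.87, so 6 complete revolutions.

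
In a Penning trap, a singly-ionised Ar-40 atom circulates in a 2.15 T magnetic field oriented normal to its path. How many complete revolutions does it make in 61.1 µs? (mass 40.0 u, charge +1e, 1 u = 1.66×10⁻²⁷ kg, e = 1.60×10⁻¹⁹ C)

T = 2πm/(qB) = 2π(6.64×10^-26) / [(1×1.60×10^-19)(2.15)] = 1.2128×10^-6 s.
N = t/T = 6.11×10^-5 / 1.2128×10^-6 ≈ 50.38, so 50 complete revolutions.

N = 50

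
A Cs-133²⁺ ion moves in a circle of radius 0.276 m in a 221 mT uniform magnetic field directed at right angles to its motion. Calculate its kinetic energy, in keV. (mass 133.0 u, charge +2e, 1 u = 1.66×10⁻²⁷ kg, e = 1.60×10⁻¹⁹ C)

K ≈ 5.39 keV

v = qBr/m = (2×1.60×10^-19)(0.221)(0.276) / (2.21×10^-25) = 8.84×10^4 m/s.
K = ½mv² = 0.5·(2.21×10^-25)·(8.84×10^4)² = 8.63×10^-16 J = 5.39 keV.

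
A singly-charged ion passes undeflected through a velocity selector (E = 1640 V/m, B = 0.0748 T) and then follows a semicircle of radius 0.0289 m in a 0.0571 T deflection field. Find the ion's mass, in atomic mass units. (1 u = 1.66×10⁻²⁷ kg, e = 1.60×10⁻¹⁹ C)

m ≈ 7.25 u

v = E/B₁ = 2.19×10^4 m/s.
From r = mv/(qB₂), m = qB₂r/v = (1×1.60×10^-19)(0.0571)(0.0289) / (2.19×10^4) = 1.20×10^-26 kg.
In atomic mass units: m = 1.20×10^-26 / 1.66×10^-27 = 7.25 u.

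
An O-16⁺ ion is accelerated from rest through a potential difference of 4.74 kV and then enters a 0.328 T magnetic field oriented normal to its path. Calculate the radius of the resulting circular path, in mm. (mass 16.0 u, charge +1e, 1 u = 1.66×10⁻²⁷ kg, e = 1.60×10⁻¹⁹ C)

r ≈ 121 mm

The kinetic energy gained is K = qV = (1×1.60×10^-19)(4740) = 7.58×10^-16 J.
v = √(2K/m) = 2.39×10^5 m/s.
r = mv/(qB) = (2.66×10^-26)(2.39×10^5) / [(1×1.60×10^-19)(0.328)] = 0.121 m.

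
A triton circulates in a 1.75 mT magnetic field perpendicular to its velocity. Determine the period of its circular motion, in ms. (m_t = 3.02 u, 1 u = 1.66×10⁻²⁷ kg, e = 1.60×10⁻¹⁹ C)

The cyclotron period is independent of speed: T = 2πm/(qB).
T = 2π(5.01×10^-27) / [(1×1.60×10^-19)(1.75×10^-3)] = 1.12×10^-4 s.

T ≈ 0.112 ms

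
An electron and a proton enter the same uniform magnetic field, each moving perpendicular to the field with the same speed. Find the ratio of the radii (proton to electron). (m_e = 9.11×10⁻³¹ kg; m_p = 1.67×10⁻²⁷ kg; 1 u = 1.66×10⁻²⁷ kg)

ratio ≈ 1830

r = mv/(qB) ⇒ at equal v, r ∝ m/q.
r_{proton}/r_{electron} = 1830.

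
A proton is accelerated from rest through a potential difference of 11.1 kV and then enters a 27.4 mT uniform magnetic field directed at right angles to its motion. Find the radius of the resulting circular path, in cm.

r ≈ 55.6 cm

The kinetic energy gained is K = qV = (1×1.60×10^-19)(1.11×10^4) = 1.78×10^-15 J.
v = √(2K/m) = 1.46×10^6 m/s.
r = mv/(qB) = (1.67×10^-27)(1.46×10^6) / [(1×1.60×10^-19)(0.0274)] = 0.556 m.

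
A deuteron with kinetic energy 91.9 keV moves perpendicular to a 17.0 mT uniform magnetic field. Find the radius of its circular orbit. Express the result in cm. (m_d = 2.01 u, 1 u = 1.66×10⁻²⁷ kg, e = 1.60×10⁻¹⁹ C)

Convert the energy: K = 91.9 keV = 1.47×10^-14 J.
v = √(2K/m) = √(2·1.47×10^-14/3.34×10^-27) = 2.97×10^6 m/s.
r = mv/(qB) = (3.34×10^-27)(2.97×10^6) / [(1×1.60×10^-19)(0.0170)] = 3.64 m.

r ≈ 364 cm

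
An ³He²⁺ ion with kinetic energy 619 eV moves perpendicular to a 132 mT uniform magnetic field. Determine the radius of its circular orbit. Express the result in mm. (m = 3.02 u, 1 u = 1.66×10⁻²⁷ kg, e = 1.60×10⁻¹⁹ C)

r ≈ 23.6 mm

Convert the energy: K = 619 eV = 9.90×10^-17 J.
v = √(2K/m) = √(2·9.90×10^-17/5.01×10^-27) = 1.99×10^5 m/s.
r = mv/(qB) = (5.01×10^-27)(1.99×10^5) / [(2×1.60×10^-19)(0.132)] = 0.0236 m.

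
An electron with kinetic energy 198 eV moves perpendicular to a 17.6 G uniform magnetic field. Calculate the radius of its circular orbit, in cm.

r ≈ 2.70 cm

Convert the energy: K = 198 eV = 3.17×10^-17 J.
v = √(2K/m) = √(2·3.17×10^-17/9.11×10^-31) = 8.34×10^6 m/s.
r = mv/(qB) = (9.11×10^-31)(8.34×10^6) / [(1×1.60×10^-19)(1.76×10^-3)] = 0.0270 m.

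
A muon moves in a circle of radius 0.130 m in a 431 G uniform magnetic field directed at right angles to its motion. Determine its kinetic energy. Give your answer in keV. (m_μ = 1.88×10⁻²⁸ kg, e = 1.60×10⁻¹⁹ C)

K ≈ 13.4 keV

v = qBr/m = (1×1.60×10^-19)(0.0431)(0.130) / (1.88×10^-28) = 4.77×10^6 m/s.
K = ½mv² = 0.5·(1.88×10^-28)·(4.77×10^6)² = 2.14×10^-15 J = 13.4 keV.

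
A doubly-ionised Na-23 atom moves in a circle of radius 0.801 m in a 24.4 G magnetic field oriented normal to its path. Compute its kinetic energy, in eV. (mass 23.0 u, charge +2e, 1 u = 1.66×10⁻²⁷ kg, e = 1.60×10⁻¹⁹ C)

K ≈ 32.0 eV

v = qBr/m = (2×1.60×10^-19)(2.44×10^-3)(0.801) / (3.82×10^-26) = 1.64×10^4 m/s.
K = ½mv² = 0.5·(3.82×10^-26)·(1.64×10^4)² = 5.12×10^-18 J = 32.0 eV.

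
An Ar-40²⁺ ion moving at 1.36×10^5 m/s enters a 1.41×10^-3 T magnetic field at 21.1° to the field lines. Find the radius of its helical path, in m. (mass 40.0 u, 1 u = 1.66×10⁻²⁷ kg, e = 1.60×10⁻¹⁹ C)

Only the perpendicular component v⊥ = v sin21.1° = 4.90×10^4 m/s is bent by the field.
r = m v⊥ /(qB) = (6.64×10^-26)(4.90×10^4) / [(2×1.60×10^-19)(1.41×10^-3)] = 7.21 m.

r ≈ 7.21 m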